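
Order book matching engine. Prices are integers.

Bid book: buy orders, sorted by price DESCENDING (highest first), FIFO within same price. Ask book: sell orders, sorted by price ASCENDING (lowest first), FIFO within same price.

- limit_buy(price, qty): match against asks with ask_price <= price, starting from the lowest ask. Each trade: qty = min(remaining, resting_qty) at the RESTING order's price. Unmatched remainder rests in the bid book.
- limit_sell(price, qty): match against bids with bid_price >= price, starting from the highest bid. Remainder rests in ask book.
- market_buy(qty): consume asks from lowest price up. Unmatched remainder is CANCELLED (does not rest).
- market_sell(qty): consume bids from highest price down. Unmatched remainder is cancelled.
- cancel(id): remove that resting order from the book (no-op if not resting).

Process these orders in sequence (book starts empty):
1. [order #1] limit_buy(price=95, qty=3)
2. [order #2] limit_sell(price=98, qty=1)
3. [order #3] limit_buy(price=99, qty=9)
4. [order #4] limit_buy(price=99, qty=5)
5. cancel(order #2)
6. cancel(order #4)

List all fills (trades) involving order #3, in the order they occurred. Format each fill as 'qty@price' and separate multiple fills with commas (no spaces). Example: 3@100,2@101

After op 1 [order #1] limit_buy(price=95, qty=3): fills=none; bids=[#1:3@95] asks=[-]
After op 2 [order #2] limit_sell(price=98, qty=1): fills=none; bids=[#1:3@95] asks=[#2:1@98]
After op 3 [order #3] limit_buy(price=99, qty=9): fills=#3x#2:1@98; bids=[#3:8@99 #1:3@95] asks=[-]
After op 4 [order #4] limit_buy(price=99, qty=5): fills=none; bids=[#3:8@99 #4:5@99 #1:3@95] asks=[-]
After op 5 cancel(order #2): fills=none; bids=[#3:8@99 #4:5@99 #1:3@95] asks=[-]
After op 6 cancel(order #4): fills=none; bids=[#3:8@99 #1:3@95] asks=[-]

Answer: 1@98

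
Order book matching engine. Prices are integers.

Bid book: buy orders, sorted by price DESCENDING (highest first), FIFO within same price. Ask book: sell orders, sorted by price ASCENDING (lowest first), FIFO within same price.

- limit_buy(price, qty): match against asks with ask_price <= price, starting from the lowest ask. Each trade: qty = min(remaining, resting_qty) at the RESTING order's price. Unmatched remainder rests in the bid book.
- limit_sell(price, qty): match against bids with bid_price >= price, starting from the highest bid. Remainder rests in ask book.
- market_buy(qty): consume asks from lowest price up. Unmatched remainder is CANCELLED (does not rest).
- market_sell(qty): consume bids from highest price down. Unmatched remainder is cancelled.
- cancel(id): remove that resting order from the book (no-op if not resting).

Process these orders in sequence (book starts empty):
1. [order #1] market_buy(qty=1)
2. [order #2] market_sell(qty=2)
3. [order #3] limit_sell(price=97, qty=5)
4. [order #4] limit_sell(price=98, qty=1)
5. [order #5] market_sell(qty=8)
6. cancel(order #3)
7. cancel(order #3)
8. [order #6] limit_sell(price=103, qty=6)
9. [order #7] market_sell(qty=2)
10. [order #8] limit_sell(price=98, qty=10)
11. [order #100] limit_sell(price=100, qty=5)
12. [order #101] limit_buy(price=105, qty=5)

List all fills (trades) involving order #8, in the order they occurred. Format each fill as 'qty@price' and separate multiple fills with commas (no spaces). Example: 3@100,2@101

After op 1 [order #1] market_buy(qty=1): fills=none; bids=[-] asks=[-]
After op 2 [order #2] market_sell(qty=2): fills=none; bids=[-] asks=[-]
After op 3 [order #3] limit_sell(price=97, qty=5): fills=none; bids=[-] asks=[#3:5@97]
After op 4 [order #4] limit_sell(price=98, qty=1): fills=none; bids=[-] asks=[#3:5@97 #4:1@98]
After op 5 [order #5] market_sell(qty=8): fills=none; bids=[-] asks=[#3:5@97 #4:1@98]
After op 6 cancel(order #3): fills=none; bids=[-] asks=[#4:1@98]
After op 7 cancel(order #3): fills=none; bids=[-] asks=[#4:1@98]
After op 8 [order #6] limit_sell(price=103, qty=6): fills=none; bids=[-] asks=[#4:1@98 #6:6@103]
After op 9 [order #7] market_sell(qty=2): fills=none; bids=[-] asks=[#4:1@98 #6:6@103]
After op 10 [order #8] limit_sell(price=98, qty=10): fills=none; bids=[-] asks=[#4:1@98 #8:10@98 #6:6@103]
After op 11 [order #100] limit_sell(price=100, qty=5): fills=none; bids=[-] asks=[#4:1@98 #8:10@98 #100:5@100 #6:6@103]
After op 12 [order #101] limit_buy(price=105, qty=5): fills=#101x#4:1@98 #101x#8:4@98; bids=[-] asks=[#8:6@98 #100:5@100 #6:6@103]

Answer: 4@98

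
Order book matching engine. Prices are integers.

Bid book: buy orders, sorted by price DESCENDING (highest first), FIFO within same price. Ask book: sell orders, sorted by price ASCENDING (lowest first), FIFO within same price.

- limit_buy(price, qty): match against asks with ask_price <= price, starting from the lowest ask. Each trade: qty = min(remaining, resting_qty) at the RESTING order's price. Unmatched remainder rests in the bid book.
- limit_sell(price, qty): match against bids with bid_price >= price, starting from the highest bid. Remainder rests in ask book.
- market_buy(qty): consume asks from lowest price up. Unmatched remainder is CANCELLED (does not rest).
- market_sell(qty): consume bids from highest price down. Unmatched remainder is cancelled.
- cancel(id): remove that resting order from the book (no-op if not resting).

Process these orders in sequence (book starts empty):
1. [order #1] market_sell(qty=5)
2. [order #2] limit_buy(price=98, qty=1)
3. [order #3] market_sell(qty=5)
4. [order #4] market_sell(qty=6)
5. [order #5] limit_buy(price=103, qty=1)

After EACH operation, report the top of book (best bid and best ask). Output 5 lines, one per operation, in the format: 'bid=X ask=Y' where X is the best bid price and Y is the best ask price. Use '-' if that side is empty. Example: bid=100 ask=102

After op 1 [order #1] market_sell(qty=5): fills=none; bids=[-] asks=[-]
After op 2 [order #2] limit_buy(price=98, qty=1): fills=none; bids=[#2:1@98] asks=[-]
After op 3 [order #3] market_sell(qty=5): fills=#2x#3:1@98; bids=[-] asks=[-]
After op 4 [order #4] market_sell(qty=6): fills=none; bids=[-] asks=[-]
After op 5 [order #5] limit_buy(price=103, qty=1): fills=none; bids=[#5:1@103] asks=[-]

Answer: bid=- ask=-
bid=98 ask=-
bid=- ask=-
bid=- ask=-
bid=103 ask=-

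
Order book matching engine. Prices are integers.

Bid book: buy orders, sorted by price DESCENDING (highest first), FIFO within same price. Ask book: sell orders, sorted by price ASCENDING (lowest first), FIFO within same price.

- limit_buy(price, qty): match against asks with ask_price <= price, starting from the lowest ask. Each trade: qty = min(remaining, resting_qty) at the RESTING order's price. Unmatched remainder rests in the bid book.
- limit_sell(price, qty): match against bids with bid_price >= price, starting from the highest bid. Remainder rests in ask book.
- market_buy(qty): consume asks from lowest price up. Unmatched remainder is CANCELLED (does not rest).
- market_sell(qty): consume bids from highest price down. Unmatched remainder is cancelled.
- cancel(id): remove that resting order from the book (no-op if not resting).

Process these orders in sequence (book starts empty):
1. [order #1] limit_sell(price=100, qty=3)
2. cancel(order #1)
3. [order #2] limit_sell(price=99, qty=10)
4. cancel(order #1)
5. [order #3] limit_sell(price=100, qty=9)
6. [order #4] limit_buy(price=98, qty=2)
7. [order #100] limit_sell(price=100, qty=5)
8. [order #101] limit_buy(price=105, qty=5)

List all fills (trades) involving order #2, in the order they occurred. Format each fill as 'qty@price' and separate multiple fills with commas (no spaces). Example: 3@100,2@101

After op 1 [order #1] limit_sell(price=100, qty=3): fills=none; bids=[-] asks=[#1:3@100]
After op 2 cancel(order #1): fills=none; bids=[-] asks=[-]
After op 3 [order #2] limit_sell(price=99, qty=10): fills=none; bids=[-] asks=[#2:10@99]
After op 4 cancel(order #1): fills=none; bids=[-] asks=[#2:10@99]
After op 5 [order #3] limit_sell(price=100, qty=9): fills=none; bids=[-] asks=[#2:10@99 #3:9@100]
After op 6 [order #4] limit_buy(price=98, qty=2): fills=none; bids=[#4:2@98] asks=[#2:10@99 #3:9@100]
After op 7 [order #100] limit_sell(price=100, qty=5): fills=none; bids=[#4:2@98] asks=[#2:10@99 #3:9@100 #100:5@100]
After op 8 [order #101] limit_buy(price=105, qty=5): fills=#101x#2:5@99; bids=[#4:2@98] asks=[#2:5@99 #3:9@100 #100:5@100]

Answer: 5@99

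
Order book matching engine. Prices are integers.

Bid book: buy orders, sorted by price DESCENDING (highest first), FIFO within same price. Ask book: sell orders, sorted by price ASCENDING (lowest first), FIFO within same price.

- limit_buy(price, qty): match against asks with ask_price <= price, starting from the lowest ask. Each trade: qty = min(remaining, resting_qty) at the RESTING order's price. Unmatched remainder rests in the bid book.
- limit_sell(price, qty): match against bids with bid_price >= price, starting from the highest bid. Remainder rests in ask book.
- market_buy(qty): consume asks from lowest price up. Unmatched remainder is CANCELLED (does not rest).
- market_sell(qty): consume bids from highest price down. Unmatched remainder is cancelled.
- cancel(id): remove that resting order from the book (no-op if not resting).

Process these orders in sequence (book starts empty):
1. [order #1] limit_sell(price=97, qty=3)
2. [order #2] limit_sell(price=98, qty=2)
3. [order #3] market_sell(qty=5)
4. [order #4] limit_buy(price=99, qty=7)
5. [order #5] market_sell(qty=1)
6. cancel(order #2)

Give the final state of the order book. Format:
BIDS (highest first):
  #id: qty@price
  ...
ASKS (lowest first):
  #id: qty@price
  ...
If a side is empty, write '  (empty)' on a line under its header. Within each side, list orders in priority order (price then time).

Answer: BIDS (highest first):
  #4: 1@99
ASKS (lowest first):
  (empty)

Derivation:
After op 1 [order #1] limit_sell(price=97, qty=3): fills=none; bids=[-] asks=[#1:3@97]
After op 2 [order #2] limit_sell(price=98, qty=2): fills=none; bids=[-] asks=[#1:3@97 #2:2@98]
After op 3 [order #3] market_sell(qty=5): fills=none; bids=[-] asks=[#1:3@97 #2:2@98]
After op 4 [order #4] limit_buy(price=99, qty=7): fills=#4x#1:3@97 #4x#2:2@98; bids=[#4:2@99] asks=[-]
After op 5 [order #5] market_sell(qty=1): fills=#4x#5:1@99; bids=[#4:1@99] asks=[-]
After op 6 cancel(order #2): fills=none; bids=[#4:1@99] asks=[-]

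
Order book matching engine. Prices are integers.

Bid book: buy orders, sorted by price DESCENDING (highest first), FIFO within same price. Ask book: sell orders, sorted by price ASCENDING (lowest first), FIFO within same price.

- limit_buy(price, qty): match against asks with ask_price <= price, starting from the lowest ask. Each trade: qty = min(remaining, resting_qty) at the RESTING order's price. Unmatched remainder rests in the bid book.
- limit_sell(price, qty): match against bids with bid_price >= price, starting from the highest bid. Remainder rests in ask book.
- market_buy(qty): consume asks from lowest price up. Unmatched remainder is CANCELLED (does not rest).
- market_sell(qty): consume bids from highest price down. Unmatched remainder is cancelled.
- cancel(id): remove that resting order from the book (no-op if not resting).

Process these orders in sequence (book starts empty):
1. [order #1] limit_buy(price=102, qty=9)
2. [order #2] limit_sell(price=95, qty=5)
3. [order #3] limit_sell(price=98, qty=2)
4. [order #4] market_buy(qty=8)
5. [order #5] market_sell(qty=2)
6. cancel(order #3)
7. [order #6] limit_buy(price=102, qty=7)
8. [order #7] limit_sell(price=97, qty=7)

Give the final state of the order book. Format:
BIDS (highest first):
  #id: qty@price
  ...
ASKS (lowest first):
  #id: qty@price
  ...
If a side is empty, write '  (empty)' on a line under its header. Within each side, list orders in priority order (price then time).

Answer: BIDS (highest first):
  (empty)
ASKS (lowest first):
  (empty)

Derivation:
After op 1 [order #1] limit_buy(price=102, qty=9): fills=none; bids=[#1:9@102] asks=[-]
After op 2 [order #2] limit_sell(price=95, qty=5): fills=#1x#2:5@102; bids=[#1:4@102] asks=[-]
After op 3 [order #3] limit_sell(price=98, qty=2): fills=#1x#3:2@102; bids=[#1:2@102] asks=[-]
After op 4 [order #4] market_buy(qty=8): fills=none; bids=[#1:2@102] asks=[-]
After op 5 [order #5] market_sell(qty=2): fills=#1x#5:2@102; bids=[-] asks=[-]
After op 6 cancel(order #3): fills=none; bids=[-] asks=[-]
After op 7 [order #6] limit_buy(price=102, qty=7): fills=none; bids=[#6:7@102] asks=[-]
After op 8 [order #7] limit_sell(price=97, qty=7): fills=#6x#7:7@102; bids=[-] asks=[-]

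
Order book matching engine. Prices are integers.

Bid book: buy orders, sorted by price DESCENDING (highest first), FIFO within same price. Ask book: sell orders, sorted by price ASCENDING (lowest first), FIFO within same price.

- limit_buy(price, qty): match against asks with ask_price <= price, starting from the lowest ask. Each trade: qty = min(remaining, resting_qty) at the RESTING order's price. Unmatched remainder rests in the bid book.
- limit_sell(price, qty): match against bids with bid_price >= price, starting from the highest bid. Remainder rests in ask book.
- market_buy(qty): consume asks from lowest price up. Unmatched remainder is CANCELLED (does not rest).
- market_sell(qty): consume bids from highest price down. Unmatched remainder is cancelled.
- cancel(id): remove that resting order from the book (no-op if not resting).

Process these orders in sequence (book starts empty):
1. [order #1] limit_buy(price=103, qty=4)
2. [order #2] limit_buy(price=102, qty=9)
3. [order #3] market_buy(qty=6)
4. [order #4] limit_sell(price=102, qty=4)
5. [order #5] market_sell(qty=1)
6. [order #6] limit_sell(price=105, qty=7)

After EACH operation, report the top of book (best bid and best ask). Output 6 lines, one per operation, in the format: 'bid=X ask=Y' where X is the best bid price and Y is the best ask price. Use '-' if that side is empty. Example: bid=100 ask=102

After op 1 [order #1] limit_buy(price=103, qty=4): fills=none; bids=[#1:4@103] asks=[-]
After op 2 [order #2] limit_buy(price=102, qty=9): fills=none; bids=[#1:4@103 #2:9@102] asks=[-]
After op 3 [order #3] market_buy(qty=6): fills=none; bids=[#1:4@103 #2:9@102] asks=[-]
After op 4 [order #4] limit_sell(price=102, qty=4): fills=#1x#4:4@103; bids=[#2:9@102] asks=[-]
After op 5 [order #5] market_sell(qty=1): fills=#2x#5:1@102; bids=[#2:8@102] asks=[-]
After op 6 [order #6] limit_sell(price=105, qty=7): fills=none; bids=[#2:8@102] asks=[#6:7@105]

Answer: bid=103 ask=-
bid=103 ask=-
bid=103 ask=-
bid=102 ask=-
bid=102 ask=-
bid=102 ask=105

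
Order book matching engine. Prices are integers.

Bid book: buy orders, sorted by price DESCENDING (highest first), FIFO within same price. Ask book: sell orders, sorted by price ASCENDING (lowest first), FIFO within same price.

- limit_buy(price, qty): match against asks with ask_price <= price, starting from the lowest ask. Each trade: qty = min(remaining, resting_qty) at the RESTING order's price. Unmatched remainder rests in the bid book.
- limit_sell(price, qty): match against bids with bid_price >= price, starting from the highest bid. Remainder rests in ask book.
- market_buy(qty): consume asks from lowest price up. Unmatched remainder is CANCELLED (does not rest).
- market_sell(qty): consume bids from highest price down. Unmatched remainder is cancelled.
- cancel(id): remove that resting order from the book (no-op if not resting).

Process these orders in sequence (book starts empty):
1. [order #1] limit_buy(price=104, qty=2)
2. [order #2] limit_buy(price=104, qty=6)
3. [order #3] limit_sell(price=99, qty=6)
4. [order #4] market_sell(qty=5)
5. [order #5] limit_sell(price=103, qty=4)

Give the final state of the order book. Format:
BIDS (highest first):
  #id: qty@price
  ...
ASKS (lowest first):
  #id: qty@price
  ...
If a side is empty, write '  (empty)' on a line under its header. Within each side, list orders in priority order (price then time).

After op 1 [order #1] limit_buy(price=104, qty=2): fills=none; bids=[#1:2@104] asks=[-]
After op 2 [order #2] limit_buy(price=104, qty=6): fills=none; bids=[#1:2@104 #2:6@104] asks=[-]
After op 3 [order #3] limit_sell(price=99, qty=6): fills=#1x#3:2@104 #2x#3:4@104; bids=[#2:2@104] asks=[-]
After op 4 [order #4] market_sell(qty=5): fills=#2x#4:2@104; bids=[-] asks=[-]
After op 5 [order #5] limit_sell(price=103, qty=4): fills=none; bids=[-] asks=[#5:4@103]

Answer: BIDS (highest first):
  (empty)
ASKS (lowest first):
  #5: 4@103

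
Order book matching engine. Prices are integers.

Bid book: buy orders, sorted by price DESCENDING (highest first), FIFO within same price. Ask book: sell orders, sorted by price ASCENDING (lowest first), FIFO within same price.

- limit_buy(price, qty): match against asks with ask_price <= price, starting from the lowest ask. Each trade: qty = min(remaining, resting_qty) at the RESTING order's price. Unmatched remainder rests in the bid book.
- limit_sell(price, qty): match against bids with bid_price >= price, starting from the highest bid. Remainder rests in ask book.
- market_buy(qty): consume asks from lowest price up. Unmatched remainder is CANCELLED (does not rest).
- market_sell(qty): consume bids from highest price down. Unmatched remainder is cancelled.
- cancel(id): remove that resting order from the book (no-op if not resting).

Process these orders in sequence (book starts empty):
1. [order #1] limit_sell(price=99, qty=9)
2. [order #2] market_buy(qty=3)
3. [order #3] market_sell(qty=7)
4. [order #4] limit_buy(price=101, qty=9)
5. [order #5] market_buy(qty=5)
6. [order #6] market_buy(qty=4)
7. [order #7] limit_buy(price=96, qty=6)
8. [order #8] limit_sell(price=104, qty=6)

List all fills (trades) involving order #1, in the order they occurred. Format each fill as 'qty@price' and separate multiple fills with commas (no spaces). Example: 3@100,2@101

After op 1 [order #1] limit_sell(price=99, qty=9): fills=none; bids=[-] asks=[#1:9@99]
After op 2 [order #2] market_buy(qty=3): fills=#2x#1:3@99; bids=[-] asks=[#1:6@99]
After op 3 [order #3] market_sell(qty=7): fills=none; bids=[-] asks=[#1:6@99]
After op 4 [order #4] limit_buy(price=101, qty=9): fills=#4x#1:6@99; bids=[#4:3@101] asks=[-]
After op 5 [order #5] market_buy(qty=5): fills=none; bids=[#4:3@101] asks=[-]
After op 6 [order #6] market_buy(qty=4): fills=none; bids=[#4:3@101] asks=[-]
After op 7 [order #7] limit_buy(price=96, qty=6): fills=none; bids=[#4:3@101 #7:6@96] asks=[-]
After op 8 [order #8] limit_sell(price=104, qty=6): fills=none; bids=[#4:3@101 #7:6@96] asks=[#8:6@104]

Answer: 3@99,6@99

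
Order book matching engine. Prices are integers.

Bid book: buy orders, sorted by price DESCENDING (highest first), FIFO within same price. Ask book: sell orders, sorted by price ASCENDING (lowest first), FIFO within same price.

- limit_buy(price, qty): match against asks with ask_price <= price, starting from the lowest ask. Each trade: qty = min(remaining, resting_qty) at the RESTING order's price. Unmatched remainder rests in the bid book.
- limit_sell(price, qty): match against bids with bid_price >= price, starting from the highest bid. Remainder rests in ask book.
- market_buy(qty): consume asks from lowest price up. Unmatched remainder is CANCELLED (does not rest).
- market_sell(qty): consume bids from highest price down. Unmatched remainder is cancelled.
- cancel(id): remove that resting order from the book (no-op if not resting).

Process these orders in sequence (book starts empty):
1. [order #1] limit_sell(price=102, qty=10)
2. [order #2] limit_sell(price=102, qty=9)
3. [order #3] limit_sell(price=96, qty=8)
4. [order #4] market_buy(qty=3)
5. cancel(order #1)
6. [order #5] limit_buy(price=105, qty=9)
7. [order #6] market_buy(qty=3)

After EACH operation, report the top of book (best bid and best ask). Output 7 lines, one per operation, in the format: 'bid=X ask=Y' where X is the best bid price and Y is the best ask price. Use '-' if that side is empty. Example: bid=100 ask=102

After op 1 [order #1] limit_sell(price=102, qty=10): fills=none; bids=[-] asks=[#1:10@102]
After op 2 [order #2] limit_sell(price=102, qty=9): fills=none; bids=[-] asks=[#1:10@102 #2:9@102]
After op 3 [order #3] limit_sell(price=96, qty=8): fills=none; bids=[-] asks=[#3:8@96 #1:10@102 #2:9@102]
After op 4 [order #4] market_buy(qty=3): fills=#4x#3:3@96; bids=[-] asks=[#3:5@96 #1:10@102 #2:9@102]
After op 5 cancel(order #1): fills=none; bids=[-] asks=[#3:5@96 #2:9@102]
After op 6 [order #5] limit_buy(price=105, qty=9): fills=#5x#3:5@96 #5x#2:4@102; bids=[-] asks=[#2:5@102]
After op 7 [order #6] market_buy(qty=3): fills=#6x#2:3@102; bids=[-] asks=[#2:2@102]

Answer: bid=- ask=102
bid=- ask=102
bid=- ask=96
bid=- ask=96
bid=- ask=96
bid=- ask=102
bid=- ask=102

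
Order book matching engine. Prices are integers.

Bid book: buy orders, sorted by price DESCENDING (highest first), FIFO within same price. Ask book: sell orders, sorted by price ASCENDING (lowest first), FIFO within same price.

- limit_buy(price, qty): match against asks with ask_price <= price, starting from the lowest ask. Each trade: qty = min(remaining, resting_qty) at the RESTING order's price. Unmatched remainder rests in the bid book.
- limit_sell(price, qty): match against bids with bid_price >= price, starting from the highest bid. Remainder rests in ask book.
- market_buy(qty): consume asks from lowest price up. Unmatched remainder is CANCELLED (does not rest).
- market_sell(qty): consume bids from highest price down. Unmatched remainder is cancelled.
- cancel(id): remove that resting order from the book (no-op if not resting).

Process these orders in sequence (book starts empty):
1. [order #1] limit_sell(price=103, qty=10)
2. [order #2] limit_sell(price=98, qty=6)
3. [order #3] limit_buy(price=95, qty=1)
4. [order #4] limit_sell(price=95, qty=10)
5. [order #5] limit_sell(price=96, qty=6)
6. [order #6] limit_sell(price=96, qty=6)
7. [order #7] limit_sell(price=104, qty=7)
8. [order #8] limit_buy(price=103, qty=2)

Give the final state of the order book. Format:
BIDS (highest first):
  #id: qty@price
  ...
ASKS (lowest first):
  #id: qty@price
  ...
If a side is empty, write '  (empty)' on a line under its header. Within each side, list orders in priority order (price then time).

Answer: BIDS (highest first):
  (empty)
ASKS (lowest first):
  #4: 7@95
  #5: 6@96
  #6: 6@96
  #2: 6@98
  #1: 10@103
  #7: 7@104

Derivation:
After op 1 [order #1] limit_sell(price=103, qty=10): fills=none; bids=[-] asks=[#1:10@103]
After op 2 [order #2] limit_sell(price=98, qty=6): fills=none; bids=[-] asks=[#2:6@98 #1:10@103]
After op 3 [order #3] limit_buy(price=95, qty=1): fills=none; bids=[#3:1@95] asks=[#2:6@98 #1:10@103]
After op 4 [order #4] limit_sell(price=95, qty=10): fills=#3x#4:1@95; bids=[-] asks=[#4:9@95 #2:6@98 #1:10@103]
After op 5 [order #5] limit_sell(price=96, qty=6): fills=none; bids=[-] asks=[#4:9@95 #5:6@96 #2:6@98 #1:10@103]
After op 6 [order #6] limit_sell(price=96, qty=6): fills=none; bids=[-] asks=[#4:9@95 #5:6@96 #6:6@96 #2:6@98 #1:10@103]
After op 7 [order #7] limit_sell(price=104, qty=7): fills=none; bids=[-] asks=[#4:9@95 #5:6@96 #6:6@96 #2:6@98 #1:10@103 #7:7@104]
After op 8 [order #8] limit_buy(price=103, qty=2): fills=#8x#4:2@95; bids=[-] asks=[#4:7@95 #5:6@96 #6:6@96 #2:6@98 #1:10@103 #7:7@104]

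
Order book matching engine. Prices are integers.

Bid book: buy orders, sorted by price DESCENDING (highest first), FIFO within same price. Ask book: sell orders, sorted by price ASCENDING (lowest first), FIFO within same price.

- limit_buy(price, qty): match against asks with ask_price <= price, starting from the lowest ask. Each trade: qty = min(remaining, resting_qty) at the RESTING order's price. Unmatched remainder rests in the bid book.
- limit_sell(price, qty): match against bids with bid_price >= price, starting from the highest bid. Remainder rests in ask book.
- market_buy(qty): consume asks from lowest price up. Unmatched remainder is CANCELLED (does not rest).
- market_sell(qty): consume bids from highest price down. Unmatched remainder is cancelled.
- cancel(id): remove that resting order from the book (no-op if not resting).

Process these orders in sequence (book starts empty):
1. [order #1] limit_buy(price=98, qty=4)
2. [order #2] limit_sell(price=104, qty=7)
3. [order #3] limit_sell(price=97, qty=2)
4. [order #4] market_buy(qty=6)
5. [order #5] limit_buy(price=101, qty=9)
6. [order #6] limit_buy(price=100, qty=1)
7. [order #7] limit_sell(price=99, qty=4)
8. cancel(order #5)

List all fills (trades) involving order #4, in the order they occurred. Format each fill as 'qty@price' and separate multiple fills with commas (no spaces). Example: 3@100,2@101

After op 1 [order #1] limit_buy(price=98, qty=4): fills=none; bids=[#1:4@98] asks=[-]
After op 2 [order #2] limit_sell(price=104, qty=7): fills=none; bids=[#1:4@98] asks=[#2:7@104]
After op 3 [order #3] limit_sell(price=97, qty=2): fills=#1x#3:2@98; bids=[#1:2@98] asks=[#2:7@104]
After op 4 [order #4] market_buy(qty=6): fills=#4x#2:6@104; bids=[#1:2@98] asks=[#2:1@104]
After op 5 [order #5] limit_buy(price=101, qty=9): fills=none; bids=[#5:9@101 #1:2@98] asks=[#2:1@104]
After op 6 [order #6] limit_buy(price=100, qty=1): fills=none; bids=[#5:9@101 #6:1@100 #1:2@98] asks=[#2:1@104]
After op 7 [order #7] limit_sell(price=99, qty=4): fills=#5x#7:4@101; bids=[#5:5@101 #6:1@100 #1:2@98] asks=[#2:1@104]
After op 8 cancel(order #5): fills=none; bids=[#6:1@100 #1:2@98] asks=[#2:1@104]

Answer: 6@104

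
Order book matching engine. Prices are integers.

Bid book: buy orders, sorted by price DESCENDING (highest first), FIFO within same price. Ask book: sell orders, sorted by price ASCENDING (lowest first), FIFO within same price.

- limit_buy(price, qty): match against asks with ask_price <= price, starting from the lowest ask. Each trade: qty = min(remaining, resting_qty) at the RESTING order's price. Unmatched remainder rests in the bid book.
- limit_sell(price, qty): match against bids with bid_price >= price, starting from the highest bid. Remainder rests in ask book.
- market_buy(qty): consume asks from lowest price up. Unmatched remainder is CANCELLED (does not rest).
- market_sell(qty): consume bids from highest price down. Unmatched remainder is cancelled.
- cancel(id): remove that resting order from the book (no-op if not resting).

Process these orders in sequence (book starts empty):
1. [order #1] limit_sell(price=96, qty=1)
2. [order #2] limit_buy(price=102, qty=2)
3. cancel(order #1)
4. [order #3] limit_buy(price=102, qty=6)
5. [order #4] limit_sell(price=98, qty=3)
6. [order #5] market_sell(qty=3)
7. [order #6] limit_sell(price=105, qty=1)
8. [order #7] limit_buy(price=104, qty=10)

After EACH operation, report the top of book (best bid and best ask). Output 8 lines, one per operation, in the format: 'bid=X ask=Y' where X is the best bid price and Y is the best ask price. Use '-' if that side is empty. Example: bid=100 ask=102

After op 1 [order #1] limit_sell(price=96, qty=1): fills=none; bids=[-] asks=[#1:1@96]
After op 2 [order #2] limit_buy(price=102, qty=2): fills=#2x#1:1@96; bids=[#2:1@102] asks=[-]
After op 3 cancel(order #1): fills=none; bids=[#2:1@102] asks=[-]
After op 4 [order #3] limit_buy(price=102, qty=6): fills=none; bids=[#2:1@102 #3:6@102] asks=[-]
After op 5 [order #4] limit_sell(price=98, qty=3): fills=#2x#4:1@102 #3x#4:2@102; bids=[#3:4@102] asks=[-]
After op 6 [order #5] market_sell(qty=3): fills=#3x#5:3@102; bids=[#3:1@102] asks=[-]
After op 7 [order #6] limit_sell(price=105, qty=1): fills=none; bids=[#3:1@102] asks=[#6:1@105]
After op 8 [order #7] limit_buy(price=104, qty=10): fills=none; bids=[#7:10@104 #3:1@102] asks=[#6:1@105]

Answer: bid=- ask=96
bid=102 ask=-
bid=102 ask=-
bid=102 ask=-
bid=102 ask=-
bid=102 ask=-
bid=102 ask=105
bid=104 ask=105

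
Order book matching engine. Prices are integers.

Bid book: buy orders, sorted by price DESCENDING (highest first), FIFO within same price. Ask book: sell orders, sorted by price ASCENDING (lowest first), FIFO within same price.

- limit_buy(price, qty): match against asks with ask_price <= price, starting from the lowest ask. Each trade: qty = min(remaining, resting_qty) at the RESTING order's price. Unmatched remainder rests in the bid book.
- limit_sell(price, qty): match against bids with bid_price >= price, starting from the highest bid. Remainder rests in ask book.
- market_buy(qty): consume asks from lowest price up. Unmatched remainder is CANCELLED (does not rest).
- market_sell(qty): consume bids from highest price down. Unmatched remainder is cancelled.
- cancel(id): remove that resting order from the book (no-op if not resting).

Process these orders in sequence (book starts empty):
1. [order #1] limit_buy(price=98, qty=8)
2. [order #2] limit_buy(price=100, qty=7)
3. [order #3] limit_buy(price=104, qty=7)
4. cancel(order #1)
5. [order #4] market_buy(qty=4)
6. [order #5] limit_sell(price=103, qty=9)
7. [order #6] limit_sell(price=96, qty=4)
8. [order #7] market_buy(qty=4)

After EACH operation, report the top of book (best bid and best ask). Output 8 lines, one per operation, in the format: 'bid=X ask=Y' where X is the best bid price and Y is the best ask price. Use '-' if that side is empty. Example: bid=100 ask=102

After op 1 [order #1] limit_buy(price=98, qty=8): fills=none; bids=[#1:8@98] asks=[-]
After op 2 [order #2] limit_buy(price=100, qty=7): fills=none; bids=[#2:7@100 #1:8@98] asks=[-]
After op 3 [order #3] limit_buy(price=104, qty=7): fills=none; bids=[#3:7@104 #2:7@100 #1:8@98] asks=[-]
After op 4 cancel(order #1): fills=none; bids=[#3:7@104 #2:7@100] asks=[-]
After op 5 [order #4] market_buy(qty=4): fills=none; bids=[#3:7@104 #2:7@100] asks=[-]
After op 6 [order #5] limit_sell(price=103, qty=9): fills=#3x#5:7@104; bids=[#2:7@100] asks=[#5:2@103]
After op 7 [order #6] limit_sell(price=96, qty=4): fills=#2x#6:4@100; bids=[#2:3@100] asks=[#5:2@103]
After op 8 [order #7] market_buy(qty=4): fills=#7x#5:2@103; bids=[#2:3@100] asks=[-]

Answer: bid=98 ask=-
bid=100 ask=-
bid=104 ask=-
bid=104 ask=-
bid=104 ask=-
bid=100 ask=103
bid=100 ask=103
bid=100 ask=-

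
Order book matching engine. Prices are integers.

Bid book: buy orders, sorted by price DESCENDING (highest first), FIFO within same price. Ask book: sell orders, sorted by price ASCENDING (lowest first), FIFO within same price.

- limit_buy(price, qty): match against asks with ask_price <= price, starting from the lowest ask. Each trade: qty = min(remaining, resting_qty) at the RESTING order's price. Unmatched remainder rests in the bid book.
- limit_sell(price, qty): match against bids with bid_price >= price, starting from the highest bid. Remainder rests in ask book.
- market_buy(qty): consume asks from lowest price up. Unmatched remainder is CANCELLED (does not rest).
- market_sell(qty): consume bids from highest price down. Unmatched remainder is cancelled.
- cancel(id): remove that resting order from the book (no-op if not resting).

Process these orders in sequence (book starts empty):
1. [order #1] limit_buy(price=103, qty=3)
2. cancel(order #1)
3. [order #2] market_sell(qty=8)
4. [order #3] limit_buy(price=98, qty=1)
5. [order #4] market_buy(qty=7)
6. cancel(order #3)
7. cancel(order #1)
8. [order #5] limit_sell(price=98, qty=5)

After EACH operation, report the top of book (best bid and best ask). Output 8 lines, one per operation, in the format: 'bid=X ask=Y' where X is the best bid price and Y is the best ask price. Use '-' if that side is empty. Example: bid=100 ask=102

Answer: bid=103 ask=-
bid=- ask=-
bid=- ask=-
bid=98 ask=-
bid=98 ask=-
bid=- ask=-
bid=- ask=-
bid=- ask=98

Derivation:
After op 1 [order #1] limit_buy(price=103, qty=3): fills=none; bids=[#1:3@103] asks=[-]
After op 2 cancel(order #1): fills=none; bids=[-] asks=[-]
After op 3 [order #2] market_sell(qty=8): fills=none; bids=[-] asks=[-]
After op 4 [order #3] limit_buy(price=98, qty=1): fills=none; bids=[#3:1@98] asks=[-]
After op 5 [order #4] market_buy(qty=7): fills=none; bids=[#3:1@98] asks=[-]
After op 6 cancel(order #3): fills=none; bids=[-] asks=[-]
After op 7 cancel(order #1): fills=none; bids=[-] asks=[-]
After op 8 [order #5] limit_sell(price=98, qty=5): fills=none; bids=[-] asks=[#5:5@98]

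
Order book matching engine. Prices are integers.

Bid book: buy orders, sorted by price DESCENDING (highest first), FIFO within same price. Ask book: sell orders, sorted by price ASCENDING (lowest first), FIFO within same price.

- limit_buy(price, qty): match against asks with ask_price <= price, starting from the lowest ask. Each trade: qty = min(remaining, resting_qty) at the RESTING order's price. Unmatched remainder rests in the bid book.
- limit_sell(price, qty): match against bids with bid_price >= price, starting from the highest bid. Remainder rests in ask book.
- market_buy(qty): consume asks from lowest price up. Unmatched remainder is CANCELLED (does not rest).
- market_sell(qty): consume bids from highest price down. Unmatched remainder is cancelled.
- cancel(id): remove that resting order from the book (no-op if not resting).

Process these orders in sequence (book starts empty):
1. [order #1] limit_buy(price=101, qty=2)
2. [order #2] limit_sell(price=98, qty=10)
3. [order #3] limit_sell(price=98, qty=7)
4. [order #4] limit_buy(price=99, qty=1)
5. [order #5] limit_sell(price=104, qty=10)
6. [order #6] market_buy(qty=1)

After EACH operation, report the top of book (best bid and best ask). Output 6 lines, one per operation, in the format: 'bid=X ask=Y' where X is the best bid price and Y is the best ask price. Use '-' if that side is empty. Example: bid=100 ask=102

After op 1 [order #1] limit_buy(price=101, qty=2): fills=none; bids=[#1:2@101] asks=[-]
After op 2 [order #2] limit_sell(price=98, qty=10): fills=#1x#2:2@101; bids=[-] asks=[#2:8@98]
After op 3 [order #3] limit_sell(price=98, qty=7): fills=none; bids=[-] asks=[#2:8@98 #3:7@98]
After op 4 [order #4] limit_buy(price=99, qty=1): fills=#4x#2:1@98; bids=[-] asks=[#2:7@98 #3:7@98]
After op 5 [order #5] limit_sell(price=104, qty=10): fills=none; bids=[-] asks=[#2:7@98 #3:7@98 #5:10@104]
After op 6 [order #6] market_buy(qty=1): fills=#6x#2:1@98; bids=[-] asks=[#2:6@98 #3:7@98 #5:10@104]

Answer: bid=101 ask=-
bid=- ask=98
bid=- ask=98
bid=- ask=98
bid=- ask=98
bid=- ask=98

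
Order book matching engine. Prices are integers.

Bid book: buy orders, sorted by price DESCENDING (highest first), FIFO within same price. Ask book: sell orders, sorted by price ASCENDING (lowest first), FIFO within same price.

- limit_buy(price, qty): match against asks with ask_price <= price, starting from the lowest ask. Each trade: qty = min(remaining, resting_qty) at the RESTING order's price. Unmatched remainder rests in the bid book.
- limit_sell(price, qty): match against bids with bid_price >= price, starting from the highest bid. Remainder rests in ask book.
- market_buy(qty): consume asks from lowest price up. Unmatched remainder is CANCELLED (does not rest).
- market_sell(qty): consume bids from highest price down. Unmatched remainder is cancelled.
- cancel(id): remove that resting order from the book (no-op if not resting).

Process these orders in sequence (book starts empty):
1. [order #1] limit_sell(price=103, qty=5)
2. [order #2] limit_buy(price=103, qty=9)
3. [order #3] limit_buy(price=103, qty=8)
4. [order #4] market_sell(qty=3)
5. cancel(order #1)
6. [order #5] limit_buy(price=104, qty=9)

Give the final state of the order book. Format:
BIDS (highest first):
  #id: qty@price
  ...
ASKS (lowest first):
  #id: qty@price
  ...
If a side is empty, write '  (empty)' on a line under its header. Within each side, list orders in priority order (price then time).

After op 1 [order #1] limit_sell(price=103, qty=5): fills=none; bids=[-] asks=[#1:5@103]
After op 2 [order #2] limit_buy(price=103, qty=9): fills=#2x#1:5@103; bids=[#2:4@103] asks=[-]
After op 3 [order #3] limit_buy(price=103, qty=8): fills=none; bids=[#2:4@103 #3:8@103] asks=[-]
After op 4 [order #4] market_sell(qty=3): fills=#2x#4:3@103; bids=[#2:1@103 #3:8@103] asks=[-]
After op 5 cancel(order #1): fills=none; bids=[#2:1@103 #3:8@103] asks=[-]
After op 6 [order #5] limit_buy(price=104, qty=9): fills=none; bids=[#5:9@104 #2:1@103 #3:8@103] asks=[-]

Answer: BIDS (highest first):
  #5: 9@104
  #2: 1@103
  #3: 8@103
ASKS (lowest first):
  (empty)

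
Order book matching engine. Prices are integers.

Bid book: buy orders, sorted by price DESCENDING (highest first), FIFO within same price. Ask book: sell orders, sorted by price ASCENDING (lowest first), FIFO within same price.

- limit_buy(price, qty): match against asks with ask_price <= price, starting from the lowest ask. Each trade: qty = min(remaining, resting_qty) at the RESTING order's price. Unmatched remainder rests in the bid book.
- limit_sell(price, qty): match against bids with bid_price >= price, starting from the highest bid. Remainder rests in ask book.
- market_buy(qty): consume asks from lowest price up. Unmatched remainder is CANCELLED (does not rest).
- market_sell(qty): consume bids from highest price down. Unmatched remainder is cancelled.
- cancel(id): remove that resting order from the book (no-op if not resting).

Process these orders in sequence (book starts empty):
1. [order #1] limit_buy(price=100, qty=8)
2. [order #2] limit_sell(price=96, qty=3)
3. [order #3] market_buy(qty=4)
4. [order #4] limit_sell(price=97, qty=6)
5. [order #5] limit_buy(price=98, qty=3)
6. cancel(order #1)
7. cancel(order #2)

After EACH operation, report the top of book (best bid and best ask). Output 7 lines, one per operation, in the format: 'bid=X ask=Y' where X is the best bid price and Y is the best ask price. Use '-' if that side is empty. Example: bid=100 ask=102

After op 1 [order #1] limit_buy(price=100, qty=8): fills=none; bids=[#1:8@100] asks=[-]
After op 2 [order #2] limit_sell(price=96, qty=3): fills=#1x#2:3@100; bids=[#1:5@100] asks=[-]
After op 3 [order #3] market_buy(qty=4): fills=none; bids=[#1:5@100] asks=[-]
After op 4 [order #4] limit_sell(price=97, qty=6): fills=#1x#4:5@100; bids=[-] asks=[#4:1@97]
After op 5 [order #5] limit_buy(price=98, qty=3): fills=#5x#4:1@97; bids=[#5:2@98] asks=[-]
After op 6 cancel(order #1): fills=none; bids=[#5:2@98] asks=[-]
After op 7 cancel(order #2): fills=none; bids=[#5:2@98] asks=[-]

Answer: bid=100 ask=-
bid=100 ask=-
bid=100 ask=-
bid=- ask=97
bid=98 ask=-
bid=98 ask=-
bid=98 ask=-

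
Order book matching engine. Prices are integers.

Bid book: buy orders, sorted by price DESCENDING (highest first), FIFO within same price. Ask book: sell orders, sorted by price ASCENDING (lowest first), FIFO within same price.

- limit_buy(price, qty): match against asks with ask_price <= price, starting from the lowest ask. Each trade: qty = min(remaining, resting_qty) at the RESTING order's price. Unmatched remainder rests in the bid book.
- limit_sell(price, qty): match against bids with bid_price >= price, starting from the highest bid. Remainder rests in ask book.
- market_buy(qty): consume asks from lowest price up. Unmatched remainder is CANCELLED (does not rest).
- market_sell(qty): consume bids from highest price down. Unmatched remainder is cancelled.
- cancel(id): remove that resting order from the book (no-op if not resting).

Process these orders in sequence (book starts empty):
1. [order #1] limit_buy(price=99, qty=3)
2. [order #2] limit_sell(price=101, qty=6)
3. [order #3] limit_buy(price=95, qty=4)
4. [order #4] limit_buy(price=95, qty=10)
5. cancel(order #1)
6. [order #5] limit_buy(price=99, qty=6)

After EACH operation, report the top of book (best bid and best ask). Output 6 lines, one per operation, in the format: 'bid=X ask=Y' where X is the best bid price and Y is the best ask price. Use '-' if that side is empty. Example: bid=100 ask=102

After op 1 [order #1] limit_buy(price=99, qty=3): fills=none; bids=[#1:3@99] asks=[-]
After op 2 [order #2] limit_sell(price=101, qty=6): fills=none; bids=[#1:3@99] asks=[#2:6@101]
After op 3 [order #3] limit_buy(price=95, qty=4): fills=none; bids=[#1:3@99 #3:4@95] asks=[#2:6@101]
After op 4 [order #4] limit_buy(price=95, qty=10): fills=none; bids=[#1:3@99 #3:4@95 #4:10@95] asks=[#2:6@101]
After op 5 cancel(order #1): fills=none; bids=[#3:4@95 #4:10@95] asks=[#2:6@101]
After op 6 [order #5] limit_buy(price=99, qty=6): fills=none; bids=[#5:6@99 #3:4@95 #4:10@95] asks=[#2:6@101]

Answer: bid=99 ask=-
bid=99 ask=101
bid=99 ask=101
bid=99 ask=101
bid=95 ask=101
bid=99 ask=101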